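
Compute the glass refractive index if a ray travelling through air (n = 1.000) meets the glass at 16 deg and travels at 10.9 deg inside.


Apply Snell's law: n1 * sin(theta1) = n2 * sin(theta2)
  n2 = n1 * sin(theta1) / sin(theta2)
  sin(16) = 0.275637
  sin(10.9) = 0.189095
  n2 = 1.000 * 0.275637 / 0.189095 = 1.4577

1.4577


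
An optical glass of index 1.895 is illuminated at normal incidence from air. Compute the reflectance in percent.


Fresnel reflectance at normal incidence:
  R = ((n - 1)/(n + 1))^2
  (n - 1)/(n + 1) = (1.895 - 1)/(1.895 + 1) = 0.309154
  R = 0.309154^2 = 0.0955762
  R(%) = 0.0955762 * 100 = 9.558%

9.558%


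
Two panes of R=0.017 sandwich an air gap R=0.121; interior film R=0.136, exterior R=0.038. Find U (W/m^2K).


Total thermal resistance (series):
  R_total = R_in + R_glass + R_air + R_glass + R_out
  R_total = 0.136 + 0.017 + 0.121 + 0.017 + 0.038 = 0.329 m^2K/W
U-value = 1 / R_total = 1 / 0.329 = 3.04 W/m^2K

3.04 W/m^2K


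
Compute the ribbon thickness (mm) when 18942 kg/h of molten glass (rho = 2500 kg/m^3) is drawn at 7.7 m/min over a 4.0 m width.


Ribbon cross-section from mass balance:
  Volume rate = throughput / density = 18942 / 2500 = 7.5768 m^3/h
  thickness = volume rate / (speed * 60 * width), i.e.
  thickness = throughput / (60 * speed * width * density) * 1000
  thickness = 18942 / (60 * 7.7 * 4.0 * 2500) * 1000 = 4.1 mm

4.1 mm


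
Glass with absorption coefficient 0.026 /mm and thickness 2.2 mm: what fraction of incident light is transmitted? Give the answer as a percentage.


Beer-Lambert law: T = exp(-alpha * thickness)
  exponent = -0.026 * 2.2 = -0.0572
  T = exp(-0.0572) = 0.9444
  Percentage = 0.9444 * 100 = 94.44%

94.44%


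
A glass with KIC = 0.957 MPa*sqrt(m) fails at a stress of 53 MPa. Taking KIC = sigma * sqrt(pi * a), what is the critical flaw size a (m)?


Rearrange KIC = sigma * sqrt(pi * a):
  sqrt(pi * a) = KIC / sigma
  sqrt(pi * a) = 0.957 / 53 = 0.018057
  a = (KIC / sigma)^2 / pi
  a = 0.018057^2 / pi = 0.0001038 m

0.0001038 m


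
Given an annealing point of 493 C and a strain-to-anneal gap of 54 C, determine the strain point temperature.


Strain point = annealing point - difference:
  T_strain = 493 - 54 = 439 C

439 C


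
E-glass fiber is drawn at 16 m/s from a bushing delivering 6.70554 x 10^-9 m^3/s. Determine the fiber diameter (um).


Cross-sectional area from continuity:
  A = Q / v = 6.70554 x 10^-9 / 16 = 4.190963 x 10^-10 m^2
Diameter from circular cross-section:
  d = sqrt(4A / pi) * 10^6 (m -> um)
  d = sqrt(4 * 4.190963 x 10^-10 / pi) * 10^6 = 23.1 um

23.1 um


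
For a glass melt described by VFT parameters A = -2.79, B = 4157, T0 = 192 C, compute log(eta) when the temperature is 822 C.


VFT equation: log(eta) = A + B / (T - T0)
  T - T0 = 822 - 192 = 630
  B / (T - T0) = 4157 / 630 = 6.598
  log(eta) = -2.79 + 6.598 = 3.808

3.808


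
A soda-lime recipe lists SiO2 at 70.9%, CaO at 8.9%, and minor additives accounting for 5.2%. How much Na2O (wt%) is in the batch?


Pieces sum to 100%:
  Na2O = 100 - (SiO2 + CaO + others)
  Na2O = 100 - (70.9 + 8.9 + 5.2) = 15.0%

15.0%


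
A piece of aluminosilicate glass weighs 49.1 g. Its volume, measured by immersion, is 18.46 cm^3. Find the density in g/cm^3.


Use the definition of density:
  rho = mass / volume
  rho = 49.1 / 18.46 = 2.66 g/cm^3

2.66 g/cm^3


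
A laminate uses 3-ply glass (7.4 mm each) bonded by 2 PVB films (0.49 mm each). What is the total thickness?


Total thickness = glass contribution + PVB contribution
  Glass: 3 * 7.4 = 22.2 mm
  PVB: 2 * 0.49 = 0.98 mm
  Total = 22.2 + 0.98 = 23.18 mm

23.18 mm


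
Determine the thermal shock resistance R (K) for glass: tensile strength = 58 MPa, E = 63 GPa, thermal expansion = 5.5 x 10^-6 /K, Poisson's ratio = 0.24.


Thermal shock resistance: R = sigma * (1 - nu) / (E * alpha)
  Numerator = 58 * (1 - 0.24) = 44.08
  Denominator = 63 * 1000 * (5.5 x 10^-6) = 0.3465
  R = 44.08 / 0.3465 = 127.2 K

127.2 K


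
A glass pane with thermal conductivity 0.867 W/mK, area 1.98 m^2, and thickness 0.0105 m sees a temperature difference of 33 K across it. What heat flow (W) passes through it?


Fourier's law: Q = k * A * dT / t
  Q = 0.867 * 1.98 * 33 / 0.0105
  Q = 56.64978 / 0.0105 = 5395.2 W

5395.2 W


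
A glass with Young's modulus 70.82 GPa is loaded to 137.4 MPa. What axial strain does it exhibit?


Rearrange E = sigma / epsilon:
  epsilon = sigma / E
  E (MPa) = 70.82 * 1000 = 70820
  epsilon = 137.4 / 70820 = 0.00194

0.00194


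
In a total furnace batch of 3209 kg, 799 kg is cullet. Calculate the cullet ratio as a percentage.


Cullet ratio = (cullet mass / total batch mass) * 100
  Ratio = 799 / 3209 * 100 = 24.9%

24.9%


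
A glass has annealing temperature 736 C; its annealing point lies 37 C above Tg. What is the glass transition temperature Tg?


Rearrange T_anneal = Tg + offset for Tg:
  Tg = T_anneal - offset = 736 - 37 = 699 C

699 C


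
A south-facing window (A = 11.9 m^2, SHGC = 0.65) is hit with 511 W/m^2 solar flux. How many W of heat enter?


Solar heat gain: Q = Area * SHGC * Irradiance
  Q = 11.9 * 0.65 * 511 = 3952.6 W

3952.6 W


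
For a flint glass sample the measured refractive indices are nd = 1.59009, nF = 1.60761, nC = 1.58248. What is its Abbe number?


Abbe number formula: Vd = (nd - 1) / (nF - nC)
  nd - 1 = 1.59009 - 1 = 0.59009
  nF - nC = 1.60761 - 1.58248 = 0.02513
  Vd = 0.59009 / 0.02513 = 23.48

23.48


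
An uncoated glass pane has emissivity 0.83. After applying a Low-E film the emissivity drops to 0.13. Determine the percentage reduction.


Percentage reduction = (1 - coated/uncoated) * 100
  Ratio = 0.13 / 0.83 = 0.1566
  Reduction = (1 - 0.1566) * 100 = 84.3%

84.3%


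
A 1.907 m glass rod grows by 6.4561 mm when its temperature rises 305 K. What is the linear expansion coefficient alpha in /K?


Rearrange dL = alpha * L0 * dT for alpha:
  alpha = dL / (L0 * dT)
  alpha = (6.4561 / 1000) / (1.907 * 305) = 0.0000111 /K = 1.11 x 10^-5 /K

1.11 x 10^-5 /K


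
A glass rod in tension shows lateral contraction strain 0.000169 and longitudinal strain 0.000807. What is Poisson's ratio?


Poisson's ratio: nu = lateral strain / axial strain
  nu = 0.000169 / 0.000807 = 0.2094

0.2094


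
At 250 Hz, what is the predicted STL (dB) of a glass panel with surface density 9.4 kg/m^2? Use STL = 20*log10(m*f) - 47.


Mass law: STL = 20 * log10(m * f) - 47
  m * f = 9.4 * 250 = 2350
  log10(2350) = 3.37107
  STL = 20 * 3.37107 - 47 = 67.4214 - 47 = 20.4 dB

20.4 dB


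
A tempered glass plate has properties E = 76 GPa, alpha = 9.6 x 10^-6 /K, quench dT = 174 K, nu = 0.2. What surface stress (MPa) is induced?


Tempering stress: sigma = E * alpha * dT / (1 - nu)
  E (MPa) = 76 * 1000 = 76000
  Numerator = 76000 * (9.6 x 10^-6) * 174 = 126.9504
  Denominator = 1 - 0.2 = 0.8
  sigma = 126.9504 / 0.8 = 158.7 MPa

158.7 MPa


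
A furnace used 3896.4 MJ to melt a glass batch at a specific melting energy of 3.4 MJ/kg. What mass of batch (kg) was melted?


Rearrange E = m * s for m:
  m = E / s
  m = 3896.4 / 3.4 = 1146.0 kg

1146.0 kg


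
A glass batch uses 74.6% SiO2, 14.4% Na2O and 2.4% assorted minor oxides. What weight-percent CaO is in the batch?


Pieces sum to 100%:
  CaO = 100 - (SiO2 + Na2O + others)
  CaO = 100 - (74.6 + 14.4 + 2.4) = 8.6%

8.6%


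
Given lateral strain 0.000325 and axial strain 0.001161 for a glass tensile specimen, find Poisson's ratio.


Poisson's ratio: nu = lateral strain / axial strain
  nu = 0.000325 / 0.001161 = 0.2799

0.2799


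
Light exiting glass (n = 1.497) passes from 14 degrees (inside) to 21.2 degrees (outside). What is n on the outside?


Apply Snell's law: n1 * sin(theta1) = n2 * sin(theta2)
  n2 = n1 * sin(theta1) / sin(theta2)
  sin(14) = 0.241922
  sin(21.2) = 0.361625
  n2 = 1.497 * 0.241922 / 0.361625 = 1.0015

1.0015


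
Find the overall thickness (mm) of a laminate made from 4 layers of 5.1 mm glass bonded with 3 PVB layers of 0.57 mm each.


Total thickness = glass contribution + PVB contribution
  Glass: 4 * 5.1 = 20.4 mm
  PVB: 3 * 0.57 = 1.71 mm
  Total = 20.4 + 1.71 = 22.11 mm

22.11 mm


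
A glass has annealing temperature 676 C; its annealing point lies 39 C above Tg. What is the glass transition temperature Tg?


Rearrange T_anneal = Tg + offset for Tg:
  Tg = T_anneal - offset = 676 - 39 = 637 C

637 C


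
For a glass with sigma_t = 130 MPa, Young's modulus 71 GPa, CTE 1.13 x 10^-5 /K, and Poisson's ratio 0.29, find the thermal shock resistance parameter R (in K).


Thermal shock resistance: R = sigma * (1 - nu) / (E * alpha)
  Numerator = 130 * (1 - 0.29) = 92.3
  Denominator = 71 * 1000 * (1.13 x 10^-5) = 0.8023
  R = 92.3 / 0.8023 = 115.0 K

115.0 K


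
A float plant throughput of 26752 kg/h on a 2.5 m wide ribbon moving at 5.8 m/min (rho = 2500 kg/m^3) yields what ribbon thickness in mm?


Ribbon cross-section from mass balance:
  Volume rate = throughput / density = 26752 / 2500 = 10.7008 m^3/h
  thickness = volume rate / (speed * 60 * width), i.e.
  thickness = throughput / (60 * speed * width * density) * 1000
  thickness = 26752 / (60 * 5.8 * 2.5 * 2500) * 1000 = 12.3 mm

12.3 mm


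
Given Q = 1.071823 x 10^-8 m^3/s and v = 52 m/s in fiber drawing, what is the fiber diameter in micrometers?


Cross-sectional area from continuity:
  A = Q / v = 1.071823 x 10^-8 / 52 = 2.061198 x 10^-10 m^2
Diameter from circular cross-section:
  d = sqrt(4A / pi) * 10^6 (m -> um)
  d = sqrt(4 * 2.061198 x 10^-10 / pi) * 10^6 = 16.2 um

16.2 um


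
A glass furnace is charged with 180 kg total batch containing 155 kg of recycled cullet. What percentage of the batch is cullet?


Cullet ratio = (cullet mass / total batch mass) * 100
  Ratio = 155 / 180 * 100 = 86.11%

86.11%


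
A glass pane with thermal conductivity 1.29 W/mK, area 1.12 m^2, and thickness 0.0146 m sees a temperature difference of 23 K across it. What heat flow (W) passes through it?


Fourier's law: Q = k * A * dT / t
  Q = 1.29 * 1.12 * 23 / 0.0146
  Q = 33.2304 / 0.0146 = 2276.1 W

2276.1 W


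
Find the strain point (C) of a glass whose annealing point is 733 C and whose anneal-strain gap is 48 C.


Strain point = annealing point - difference:
  T_strain = 733 - 48 = 685 C

685 C


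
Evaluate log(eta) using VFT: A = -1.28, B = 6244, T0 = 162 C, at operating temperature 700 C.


VFT equation: log(eta) = A + B / (T - T0)
  T - T0 = 700 - 162 = 538
  B / (T - T0) = 6244 / 538 = 11.606
  log(eta) = -1.28 + 11.606 = 10.326

10.326


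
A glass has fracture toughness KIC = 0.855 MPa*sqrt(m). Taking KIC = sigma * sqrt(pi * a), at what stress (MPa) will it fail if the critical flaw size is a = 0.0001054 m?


Rearrange KIC = sigma * sqrt(pi * a):
  sigma = KIC / sqrt(pi * a)
  sqrt(pi * 0.0001054) = 0.018197
  sigma = 0.855 / 0.018197 = 46.99 MPa

46.99 MPa


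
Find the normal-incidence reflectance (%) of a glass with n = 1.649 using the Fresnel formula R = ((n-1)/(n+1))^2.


Fresnel reflectance at normal incidence:
  R = ((n - 1)/(n + 1))^2
  (n - 1)/(n + 1) = (1.649 - 1)/(1.649 + 1) = 0.244998
  R = 0.244998^2 = 0.060024
  R(%) = 0.060024 * 100 = 6.002%

6.002%


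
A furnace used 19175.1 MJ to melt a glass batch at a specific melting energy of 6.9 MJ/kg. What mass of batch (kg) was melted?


Rearrange E = m * s for m:
  m = E / s
  m = 19175.1 / 6.9 = 2779.0 kg

2779.0 kg


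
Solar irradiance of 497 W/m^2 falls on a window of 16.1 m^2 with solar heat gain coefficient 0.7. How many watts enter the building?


Solar heat gain: Q = Area * SHGC * Irradiance
  Q = 16.1 * 0.7 * 497 = 5601.2 W

5601.2 W


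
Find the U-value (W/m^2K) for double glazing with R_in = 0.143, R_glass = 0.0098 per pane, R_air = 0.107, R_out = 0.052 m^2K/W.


Total thermal resistance (series):
  R_total = R_in + R_glass + R_air + R_glass + R_out
  R_total = 0.143 + 0.0098 + 0.107 + 0.0098 + 0.052 = 0.3216 m^2K/W
U-value = 1 / R_total = 1 / 0.3216 = 3.109 W/m^2K

3.109 W/m^2K


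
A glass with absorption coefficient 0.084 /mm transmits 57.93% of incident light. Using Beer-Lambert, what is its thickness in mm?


Rearrange T = exp(-alpha * thickness):
  thickness = -ln(T) / alpha
  T = 57.93/100 = 0.5793
  ln(T) = -0.54593
  -ln(T) = 0.54593
  thickness = 0.54593 / 0.084 = 6.5 mm

6.5 mm


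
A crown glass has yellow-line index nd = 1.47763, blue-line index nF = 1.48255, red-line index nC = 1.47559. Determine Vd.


Abbe number formula: Vd = (nd - 1) / (nF - nC)
  nd - 1 = 1.47763 - 1 = 0.47763
  nF - nC = 1.48255 - 1.47559 = 0.00696
  Vd = 0.47763 / 0.00696 = 68.62

68.62


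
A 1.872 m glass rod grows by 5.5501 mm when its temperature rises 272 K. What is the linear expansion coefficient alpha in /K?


Rearrange dL = alpha * L0 * dT for alpha:
  alpha = dL / (L0 * dT)
  alpha = (5.5501 / 1000) / (1.872 * 272) = 0.0000109 /K = 1.09 x 10^-5 /K

1.09 x 10^-5 /K


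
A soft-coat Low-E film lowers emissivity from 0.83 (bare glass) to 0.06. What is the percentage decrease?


Percentage reduction = (1 - coated/uncoated) * 100
  Ratio = 0.06 / 0.83 = 0.0723
  Reduction = (1 - 0.0723) * 100 = 92.8%

92.8%


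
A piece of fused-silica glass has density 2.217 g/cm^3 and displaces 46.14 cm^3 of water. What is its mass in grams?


Rearrange rho = m / V:
  m = rho * V
  m = 2.217 * 46.14 = 102.292 g

102.292 g


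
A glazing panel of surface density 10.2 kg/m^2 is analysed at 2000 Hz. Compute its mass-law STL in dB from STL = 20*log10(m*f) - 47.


Mass law: STL = 20 * log10(m * f) - 47
  m * f = 10.2 * 2000 = 20400
  log10(20400) = 4.30963
  STL = 20 * 4.30963 - 47 = 86.1926 - 47 = 39.2 dB

39.2 dB


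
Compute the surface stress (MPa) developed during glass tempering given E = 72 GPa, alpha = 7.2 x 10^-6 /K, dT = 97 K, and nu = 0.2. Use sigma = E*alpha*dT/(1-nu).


Tempering stress: sigma = E * alpha * dT / (1 - nu)
  E (MPa) = 72 * 1000 = 72000
  Numerator = 72000 * (7.2 x 10^-6) * 97 = 50.2848
  Denominator = 1 - 0.2 = 0.8
  sigma = 50.2848 / 0.8 = 62.9 MPa

62.9 MPa


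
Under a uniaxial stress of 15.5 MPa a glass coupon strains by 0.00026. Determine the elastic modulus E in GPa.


Young's modulus: E = stress / strain
  E = 15.5 MPa / 0.00026 = 59615.38 MPa
Convert to GPa: 59615.38 / 1000 = 59.62 GPa

59.62 GPa


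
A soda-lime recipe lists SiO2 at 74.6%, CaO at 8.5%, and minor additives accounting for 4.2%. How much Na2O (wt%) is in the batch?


Pieces sum to 100%:
  Na2O = 100 - (SiO2 + CaO + others)
  Na2O = 100 - (74.6 + 8.5 + 4.2) = 12.7%

12.7%


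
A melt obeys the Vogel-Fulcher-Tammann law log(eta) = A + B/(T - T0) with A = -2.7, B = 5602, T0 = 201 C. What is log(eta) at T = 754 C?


VFT equation: log(eta) = A + B / (T - T0)
  T - T0 = 754 - 201 = 553
  B / (T - T0) = 5602 / 553 = 10.13
  log(eta) = -2.7 + 10.13 = 7.43

7.43


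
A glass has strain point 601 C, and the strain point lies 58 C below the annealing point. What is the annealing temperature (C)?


T_anneal = T_strain + gap:
  T_anneal = 601 + 58 = 659 C

659 C


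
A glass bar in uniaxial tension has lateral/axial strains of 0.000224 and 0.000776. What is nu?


Poisson's ratio: nu = lateral strain / axial strain
  nu = 0.000224 / 0.000776 = 0.2887

0.2887


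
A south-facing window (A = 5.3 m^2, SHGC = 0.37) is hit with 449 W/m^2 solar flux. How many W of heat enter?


Solar heat gain: Q = Area * SHGC * Irradiance
  Q = 5.3 * 0.37 * 449 = 880.5 W

880.5 W


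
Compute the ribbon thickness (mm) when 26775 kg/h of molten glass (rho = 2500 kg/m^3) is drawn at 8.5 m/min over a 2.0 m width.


Ribbon cross-section from mass balance:
  Volume rate = throughput / density = 26775 / 2500 = 10.71 m^3/h
  thickness = volume rate / (speed * 60 * width), i.e.
  thickness = throughput / (60 * speed * width * density) * 1000
  thickness = 26775 / (60 * 8.5 * 2.0 * 2500) * 1000 = 10.5 mm

10.5 mm


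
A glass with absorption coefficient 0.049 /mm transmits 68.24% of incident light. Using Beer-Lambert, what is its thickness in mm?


Rearrange T = exp(-alpha * thickness):
  thickness = -ln(T) / alpha
  T = 68.24/100 = 0.6824
  ln(T) = -0.38214
  -ln(T) = 0.38214
  thickness = 0.38214 / 0.049 = 7.8 mm

7.8 mm


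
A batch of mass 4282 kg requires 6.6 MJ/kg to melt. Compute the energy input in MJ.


Total energy = mass * specific energy
  E = 4282 * 6.6 = 28261.2 MJ

28261.2 MJ


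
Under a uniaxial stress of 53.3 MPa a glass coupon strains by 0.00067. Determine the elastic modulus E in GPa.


Young's modulus: E = stress / strain
  E = 53.3 MPa / 0.00067 = 79552.24 MPa
Convert to GPa: 79552.24 / 1000 = 79.55 GPa

79.55 GPa


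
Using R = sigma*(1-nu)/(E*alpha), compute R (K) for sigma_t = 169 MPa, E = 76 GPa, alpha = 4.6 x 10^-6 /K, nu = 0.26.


Thermal shock resistance: R = sigma * (1 - nu) / (E * alpha)
  Numerator = 169 * (1 - 0.26) = 125.06
  Denominator = 76 * 1000 * (4.6 x 10^-6) = 0.3496
  R = 125.06 / 0.3496 = 357.7 K

357.7 K


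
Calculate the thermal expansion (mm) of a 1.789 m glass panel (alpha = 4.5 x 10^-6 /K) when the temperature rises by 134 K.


Thermal expansion formula: dL = alpha * L0 * dT
  dL = (4.5 x 10^-6) * 1.789 * 134 = 0.00107877 m
Convert to mm: 0.00107877 * 1000 = 1.0788 mm

1.0788 mm


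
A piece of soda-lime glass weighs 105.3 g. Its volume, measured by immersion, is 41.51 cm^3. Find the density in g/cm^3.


Use the definition of density:
  rho = mass / volume
  rho = 105.3 / 41.51 = 2.537 g/cm^3

2.537 g/cm^3


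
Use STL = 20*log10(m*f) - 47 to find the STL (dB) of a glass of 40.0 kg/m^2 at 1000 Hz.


Mass law: STL = 20 * log10(m * f) - 47
  m * f = 40.0 * 1000 = 40000
  log10(40000) = 4.60206
  STL = 20 * 4.60206 - 47 = 92.0412 - 47 = 45.0 dB

45.0 dB


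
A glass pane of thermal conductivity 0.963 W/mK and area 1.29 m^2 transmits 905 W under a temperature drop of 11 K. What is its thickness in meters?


Fourier's law: t = k * A * dT / Q
  t = 0.963 * 1.29 * 11 / 905
  t = 13.66497 / 905 = 0.0151 m

0.0151 m


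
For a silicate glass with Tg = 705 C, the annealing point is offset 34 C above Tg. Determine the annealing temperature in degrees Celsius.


The annealing temperature is Tg plus the offset:
  T_anneal = 705 + 34 = 739 C

739 C


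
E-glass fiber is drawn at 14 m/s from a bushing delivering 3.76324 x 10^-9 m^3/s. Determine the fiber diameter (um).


Cross-sectional area from continuity:
  A = Q / v = 3.76324 x 10^-9 / 14 = 2.688029 x 10^-10 m^2
Diameter from circular cross-section:
  d = sqrt(4A / pi) * 10^6 (m -> um)
  d = sqrt(4 * 2.688029 x 10^-10 / pi) * 10^6 = 18.5 um

18.5 um


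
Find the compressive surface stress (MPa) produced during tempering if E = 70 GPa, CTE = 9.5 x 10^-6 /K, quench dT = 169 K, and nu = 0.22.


Tempering stress: sigma = E * alpha * dT / (1 - nu)
  E (MPa) = 70 * 1000 = 70000
  Numerator = 70000 * (9.5 x 10^-6) * 169 = 112.385
  Denominator = 1 - 0.22 = 0.78
  sigma = 112.385 / 0.78 = 144.1 MPa

144.1 MPa


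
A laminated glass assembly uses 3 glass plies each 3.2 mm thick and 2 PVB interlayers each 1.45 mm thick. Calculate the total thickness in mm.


Total thickness = glass contribution + PVB contribution
  Glass: 3 * 3.2 = 9.6 mm
  PVB: 2 * 1.45 = 2.9 mm
  Total = 9.6 + 2.9 = 12.5 mm

12.5 mm


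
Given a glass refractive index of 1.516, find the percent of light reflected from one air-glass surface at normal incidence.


Fresnel reflectance at normal incidence:
  R = ((n - 1)/(n + 1))^2
  (n - 1)/(n + 1) = (1.516 - 1)/(1.516 + 1) = 0.205087
  R = 0.205087^2 = 0.0420607
  R(%) = 0.0420607 * 100 = 4.206%

4.206%


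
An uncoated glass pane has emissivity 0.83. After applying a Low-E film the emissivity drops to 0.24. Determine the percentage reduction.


Percentage reduction = (1 - coated/uncoated) * 100
  Ratio = 0.24 / 0.83 = 0.2892
  Reduction = (1 - 0.2892) * 100 = 71.1%

71.1%


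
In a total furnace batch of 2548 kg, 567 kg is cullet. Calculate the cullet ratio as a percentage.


Cullet ratio = (cullet mass / total batch mass) * 100
  Ratio = 567 / 2548 * 100 = 22.25%

22.25%


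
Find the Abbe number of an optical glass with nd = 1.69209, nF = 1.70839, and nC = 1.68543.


Abbe number formula: Vd = (nd - 1) / (nF - nC)
  nd - 1 = 1.69209 - 1 = 0.69209
  nF - nC = 1.70839 - 1.68543 = 0.02296
  Vd = 0.69209 / 0.02296 = 30.14

30.14


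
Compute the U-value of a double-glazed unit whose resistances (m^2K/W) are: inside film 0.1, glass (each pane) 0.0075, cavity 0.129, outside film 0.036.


Total thermal resistance (series):
  R_total = R_in + R_glass + R_air + R_glass + R_out
  R_total = 0.1 + 0.0075 + 0.129 + 0.0075 + 0.036 = 0.28 m^2K/W
U-value = 1 / R_total = 1 / 0.28 = 3.571 W/m^2K

3.571 W/m^2K


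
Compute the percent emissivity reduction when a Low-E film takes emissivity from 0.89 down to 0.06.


Percentage reduction = (1 - coated/uncoated) * 100
  Ratio = 0.06 / 0.89 = 0.0674
  Reduction = (1 - 0.0674) * 100 = 93.3%

93.3%


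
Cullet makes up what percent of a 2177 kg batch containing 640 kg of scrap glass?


Cullet ratio = (cullet mass / total batch mass) * 100
  Ratio = 640 / 2177 * 100 = 29.4%

29.4%


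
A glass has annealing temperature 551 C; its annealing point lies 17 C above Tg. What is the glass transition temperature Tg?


Rearrange T_anneal = Tg + offset for Tg:
  Tg = T_anneal - offset = 551 - 17 = 534 C

534 C


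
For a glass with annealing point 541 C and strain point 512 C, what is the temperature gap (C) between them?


Gap = T_anneal - T_strain:
  gap = 541 - 512 = 29 C

29 C


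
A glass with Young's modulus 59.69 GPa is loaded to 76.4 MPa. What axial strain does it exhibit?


Rearrange E = sigma / epsilon:
  epsilon = sigma / E
  E (MPa) = 59.69 * 1000 = 59690
  epsilon = 76.4 / 59690 = 0.00128

0.00128


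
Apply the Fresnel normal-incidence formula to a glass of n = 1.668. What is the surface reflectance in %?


Fresnel reflectance at normal incidence:
  R = ((n - 1)/(n + 1))^2
  (n - 1)/(n + 1) = (1.668 - 1)/(1.668 + 1) = 0.250375
  R = 0.250375^2 = 0.0626876
  R(%) = 0.0626876 * 100 = 6.269%

6.269%


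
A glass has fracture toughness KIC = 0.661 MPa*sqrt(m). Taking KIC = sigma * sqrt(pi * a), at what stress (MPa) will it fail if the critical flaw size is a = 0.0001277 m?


Rearrange KIC = sigma * sqrt(pi * a):
  sigma = KIC / sqrt(pi * a)
  sqrt(pi * 0.0001277) = 0.02003
  sigma = 0.661 / 0.02003 = 33.0 MPa

33.0 MPa


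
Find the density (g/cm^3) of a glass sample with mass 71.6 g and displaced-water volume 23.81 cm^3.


Use the definition of density:
  rho = mass / volume
  rho = 71.6 / 23.81 = 3.007 g/cm^3

3.007 g/cm^3


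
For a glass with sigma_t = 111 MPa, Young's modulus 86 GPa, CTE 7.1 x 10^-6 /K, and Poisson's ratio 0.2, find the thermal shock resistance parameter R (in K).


Thermal shock resistance: R = sigma * (1 - nu) / (E * alpha)
  Numerator = 111 * (1 - 0.2) = 88.8
  Denominator = 86 * 1000 * (7.1 x 10^-6) = 0.6106
  R = 88.8 / 0.6106 = 145.4 K

145.4 K


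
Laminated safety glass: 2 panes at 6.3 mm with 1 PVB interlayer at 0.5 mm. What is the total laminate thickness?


Total thickness = glass contribution + PVB contribution
  Glass: 2 * 6.3 = 12.6 mm
  PVB: 1 * 0.5 = 0.5 mm
  Total = 12.6 + 0.5 = 13.1 mm

13.1 mm


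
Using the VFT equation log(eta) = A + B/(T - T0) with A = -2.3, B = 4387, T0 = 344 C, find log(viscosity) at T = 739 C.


VFT equation: log(eta) = A + B / (T - T0)
  T - T0 = 739 - 344 = 395
  B / (T - T0) = 4387 / 395 = 11.106
  log(eta) = -2.3 + 11.106 = 8.806

8.806


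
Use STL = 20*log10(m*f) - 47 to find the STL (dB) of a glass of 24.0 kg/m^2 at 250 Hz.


Mass law: STL = 20 * log10(m * f) - 47
  m * f = 24.0 * 250 = 6000
  log10(6000) = 3.77815
  STL = 20 * 3.77815 - 47 = 75.563 - 47 = 28.6 dB

28.6 dB


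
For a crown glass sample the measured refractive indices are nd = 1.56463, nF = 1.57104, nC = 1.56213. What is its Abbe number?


Abbe number formula: Vd = (nd - 1) / (nF - nC)
  nd - 1 = 1.56463 - 1 = 0.56463
  nF - nC = 1.57104 - 1.56213 = 0.00891
  Vd = 0.56463 / 0.00891 = 63.37

63.37


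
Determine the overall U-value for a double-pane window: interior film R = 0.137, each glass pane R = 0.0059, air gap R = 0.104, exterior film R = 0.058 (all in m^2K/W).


Total thermal resistance (series):
  R_total = R_in + R_glass + R_air + R_glass + R_out
  R_total = 0.137 + 0.0059 + 0.104 + 0.0059 + 0.058 = 0.3108 m^2K/W
U-value = 1 / R_total = 1 / 0.3108 = 3.218 W/m^2K

3.218 W/m^2K


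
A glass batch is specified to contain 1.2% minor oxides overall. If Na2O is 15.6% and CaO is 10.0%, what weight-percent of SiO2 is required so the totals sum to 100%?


Known pieces sum to 100%:
  SiO2 = 100 - (others + Na2O + CaO)
  SiO2 = 100 - (1.2 + 15.6 + 10.0) = 73.2%

73.2%


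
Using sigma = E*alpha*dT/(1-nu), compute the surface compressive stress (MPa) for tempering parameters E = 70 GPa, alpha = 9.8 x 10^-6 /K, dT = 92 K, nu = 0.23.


Tempering stress: sigma = E * alpha * dT / (1 - nu)
  E (MPa) = 70 * 1000 = 70000
  Numerator = 70000 * (9.8 x 10^-6) * 92 = 63.112
  Denominator = 1 - 0.23 = 0.77
  sigma = 63.112 / 0.77 = 82.0 MPa

82.0 MPa


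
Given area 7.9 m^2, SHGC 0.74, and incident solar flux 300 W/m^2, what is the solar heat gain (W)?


Solar heat gain: Q = Area * SHGC * Irradiance
  Q = 7.9 * 0.74 * 300 = 1753.8 W

1753.8 W


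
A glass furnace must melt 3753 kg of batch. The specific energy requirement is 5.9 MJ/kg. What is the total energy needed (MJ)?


Total energy = mass * specific energy
  E = 3753 * 5.9 = 22142.7 MJ

22142.7 MJ


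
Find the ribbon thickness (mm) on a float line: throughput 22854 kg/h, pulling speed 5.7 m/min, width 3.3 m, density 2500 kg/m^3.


Ribbon cross-section from mass balance:
  Volume rate = throughput / density = 22854 / 2500 = 9.1416 m^3/h
  thickness = volume rate / (speed * 60 * width), i.e.
  thickness = throughput / (60 * speed * width * density) * 1000
  thickness = 22854 / (60 * 5.7 * 3.3 * 2500) * 1000 = 8.1 mm

8.1 mm


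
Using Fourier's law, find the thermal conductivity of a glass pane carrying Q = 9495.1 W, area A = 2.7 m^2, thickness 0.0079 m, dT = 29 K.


Fourier's law rearranged: k = Q * t / (A * dT)
  Numerator = 9495.1 * 0.0079 = 75.01129
  Denominator = 2.7 * 29 = 78.3
  k = 75.01129 / 78.3 = 0.958 W/mK

0.958 W/mK


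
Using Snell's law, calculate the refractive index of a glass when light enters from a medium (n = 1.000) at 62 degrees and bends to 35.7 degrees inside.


Apply Snell's law: n1 * sin(theta1) = n2 * sin(theta2)
  n2 = n1 * sin(theta1) / sin(theta2)
  sin(62) = 0.882948
  sin(35.7) = 0.583541
  n2 = 1.000 * 0.882948 / 0.583541 = 1.5131

1.5131


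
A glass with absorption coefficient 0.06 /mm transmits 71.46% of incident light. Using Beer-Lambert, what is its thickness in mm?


Rearrange T = exp(-alpha * thickness):
  thickness = -ln(T) / alpha
  T = 71.46/100 = 0.7146
  ln(T) = -0.33603
  -ln(T) = 0.33603
  thickness = 0.33603 / 0.06 = 5.6 mm

5.6 mm


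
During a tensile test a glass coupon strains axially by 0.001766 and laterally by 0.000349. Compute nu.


Poisson's ratio: nu = lateral strain / axial strain
  nu = 0.000349 / 0.001766 = 0.1976

0.1976


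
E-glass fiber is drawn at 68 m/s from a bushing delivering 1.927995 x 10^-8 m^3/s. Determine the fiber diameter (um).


Cross-sectional area from continuity:
  A = Q / v = 1.927995 x 10^-8 / 68 = 2.835287 x 10^-10 m^2
Diameter from circular cross-section:
  d = sqrt(4A / pi) * 10^6 (m -> um)
  d = sqrt(4 * 2.835287 x 10^-10 / pi) * 10^6 = 19.0 um

19.0 um


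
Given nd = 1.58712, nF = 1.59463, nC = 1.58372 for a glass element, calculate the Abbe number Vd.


Abbe number formula: Vd = (nd - 1) / (nF - nC)
  nd - 1 = 1.58712 - 1 = 0.58712
  nF - nC = 1.59463 - 1.58372 = 0.01091
  Vd = 0.58712 / 0.01091 = 53.81

53.81


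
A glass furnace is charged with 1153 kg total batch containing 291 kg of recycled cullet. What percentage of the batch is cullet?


Cullet ratio = (cullet mass / total batch mass) * 100
  Ratio = 291 / 1153 * 100 = 25.24%

25.24%


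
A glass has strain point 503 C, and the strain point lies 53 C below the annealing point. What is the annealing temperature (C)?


T_anneal = T_strain + gap:
  T_anneal = 503 + 53 = 556 C

556 C


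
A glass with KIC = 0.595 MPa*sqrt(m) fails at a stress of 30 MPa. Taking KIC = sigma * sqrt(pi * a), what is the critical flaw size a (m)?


Rearrange KIC = sigma * sqrt(pi * a):
  sqrt(pi * a) = KIC / sigma
  sqrt(pi * a) = 0.595 / 30 = 0.019833
  a = (KIC / sigma)^2 / pi
  a = 0.019833^2 / pi = 0.0001252 m

0.0001252 m


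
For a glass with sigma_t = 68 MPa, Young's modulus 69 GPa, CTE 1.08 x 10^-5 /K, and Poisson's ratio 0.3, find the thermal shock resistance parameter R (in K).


Thermal shock resistance: R = sigma * (1 - nu) / (E * alpha)
  Numerator = 68 * (1 - 0.3) = 47.6
  Denominator = 69 * 1000 * (1.08 x 10^-5) = 0.7452
  R = 47.6 / 0.7452 = 63.9 K

63.9 K


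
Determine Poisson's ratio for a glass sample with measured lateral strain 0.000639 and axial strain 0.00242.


Poisson's ratio: nu = lateral strain / axial strain
  nu = 0.000639 / 0.00242 = 0.264

0.264


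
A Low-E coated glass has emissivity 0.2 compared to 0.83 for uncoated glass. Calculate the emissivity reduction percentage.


Percentage reduction = (1 - coated/uncoated) * 100
  Ratio = 0.2 / 0.83 = 0.241
  Reduction = (1 - 0.241) * 100 = 75.9%

75.9%


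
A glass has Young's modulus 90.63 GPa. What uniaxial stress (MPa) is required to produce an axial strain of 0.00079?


Rearrange E = sigma / epsilon:
  sigma = E * epsilon
  E (MPa) = 90.63 * 1000 = 90630
  sigma = 90630 * 0.00079 = 71.6 MPa

71.6 MPa


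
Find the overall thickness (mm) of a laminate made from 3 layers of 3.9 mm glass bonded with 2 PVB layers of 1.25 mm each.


Total thickness = glass contribution + PVB contribution
  Glass: 3 * 3.9 = 11.7 mm
  PVB: 2 * 1.25 = 2.5 mm
  Total = 11.7 + 2.5 = 14.2 mm

14.2 mm


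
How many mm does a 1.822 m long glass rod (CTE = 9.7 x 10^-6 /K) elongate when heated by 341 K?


Thermal expansion formula: dL = alpha * L0 * dT
  dL = (9.7 x 10^-6) * 1.822 * 341 = 0.00602663 m
Convert to mm: 0.00602663 * 1000 = 6.0266 mm

6.0266 mm


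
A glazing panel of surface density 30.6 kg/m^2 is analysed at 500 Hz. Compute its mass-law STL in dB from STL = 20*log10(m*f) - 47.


Mass law: STL = 20 * log10(m * f) - 47
  m * f = 30.6 * 500 = 15300
  log10(15300) = 4.18469
  STL = 20 * 4.18469 - 47 = 83.6938 - 47 = 36.7 dB

36.7 dB


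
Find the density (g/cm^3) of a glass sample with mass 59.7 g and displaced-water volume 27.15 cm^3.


Use the definition of density:
  rho = mass / volume
  rho = 59.7 / 27.15 = 2.199 g/cm^3

2.199 g/cm^3


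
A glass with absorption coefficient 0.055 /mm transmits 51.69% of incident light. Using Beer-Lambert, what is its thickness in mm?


Rearrange T = exp(-alpha * thickness):
  thickness = -ln(T) / alpha
  T = 51.69/100 = 0.5169
  ln(T) = -0.65991
  -ln(T) = 0.65991
  thickness = 0.65991 / 0.055 = 12.0 mm

12.0 mm


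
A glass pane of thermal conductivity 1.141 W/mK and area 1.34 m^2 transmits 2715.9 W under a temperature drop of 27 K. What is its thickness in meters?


Fourier's law: t = k * A * dT / Q
  t = 1.141 * 1.34 * 27 / 2715.9
  t = 41.28138 / 2715.9 = 0.0152 m

0.0152 m


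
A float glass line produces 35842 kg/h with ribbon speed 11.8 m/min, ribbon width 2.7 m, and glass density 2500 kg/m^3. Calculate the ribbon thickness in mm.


Ribbon cross-section from mass balance:
  Volume rate = throughput / density = 35842 / 2500 = 14.3368 m^3/h
  thickness = volume rate / (speed * 60 * width), i.e.
  thickness = throughput / (60 * speed * width * density) * 1000
  thickness = 35842 / (60 * 11.8 * 2.7 * 2500) * 1000 = 7.5 mm

7.5 mm


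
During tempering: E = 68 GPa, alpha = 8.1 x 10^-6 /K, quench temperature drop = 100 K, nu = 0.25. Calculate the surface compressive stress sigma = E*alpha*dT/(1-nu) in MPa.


Tempering stress: sigma = E * alpha * dT / (1 - nu)
  E (MPa) = 68 * 1000 = 68000
  Numerator = 68000 * (8.1 x 10^-6) * 100 = 55.08
  Denominator = 1 - 0.25 = 0.75
  sigma = 55.08 / 0.75 = 73.4 MPa

73.4 MPa


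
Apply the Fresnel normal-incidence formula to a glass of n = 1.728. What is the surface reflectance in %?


Fresnel reflectance at normal incidence:
  R = ((n - 1)/(n + 1))^2
  (n - 1)/(n + 1) = (1.728 - 1)/(1.728 + 1) = 0.266862
  R = 0.266862^2 = 0.0712153
  R(%) = 0.0712153 * 100 = 7.122%

7.122%


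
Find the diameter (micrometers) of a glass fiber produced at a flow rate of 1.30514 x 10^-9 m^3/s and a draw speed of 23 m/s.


Cross-sectional area from continuity:
  A = Q / v = 1.30514 x 10^-9 / 23 = 5.674522 x 10^-11 m^2
Diameter from circular cross-section:
  d = sqrt(4A / pi) * 10^6 (m -> um)
  d = sqrt(4 * 5.674522 x 10^-11 / pi) * 10^6 = 8.5 um

8.5 um


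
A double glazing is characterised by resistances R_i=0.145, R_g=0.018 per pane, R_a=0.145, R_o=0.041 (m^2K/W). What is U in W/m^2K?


Total thermal resistance (series):
  R_total = R_in + R_glass + R_air + R_glass + R_out
  R_total = 0.145 + 0.018 + 0.145 + 0.018 + 0.041 = 0.367 m^2K/W
U-value = 1 / R_total = 1 / 0.367 = 2.725 W/m^2K

2.725 W/m^2K


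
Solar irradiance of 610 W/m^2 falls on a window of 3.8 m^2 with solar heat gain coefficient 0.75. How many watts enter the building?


Solar heat gain: Q = Area * SHGC * Irradiance
  Q = 3.8 * 0.75 * 610 = 1738.5 W

1738.5 W


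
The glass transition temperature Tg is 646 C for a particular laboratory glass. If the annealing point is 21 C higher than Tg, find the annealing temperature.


The annealing temperature is Tg plus the offset:
  T_anneal = 646 + 21 = 667 C

667 C


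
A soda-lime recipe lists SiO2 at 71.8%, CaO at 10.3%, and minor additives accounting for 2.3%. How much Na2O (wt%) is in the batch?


Pieces sum to 100%:
  Na2O = 100 - (SiO2 + CaO + others)
  Na2O = 100 - (71.8 + 10.3 + 2.3) = 15.6%

15.6%


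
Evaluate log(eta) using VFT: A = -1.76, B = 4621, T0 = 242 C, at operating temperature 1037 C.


VFT equation: log(eta) = A + B / (T - T0)
  T - T0 = 1037 - 242 = 795
  B / (T - T0) = 4621 / 795 = 5.813
  log(eta) = -1.76 + 5.813 = 4.053

4.053


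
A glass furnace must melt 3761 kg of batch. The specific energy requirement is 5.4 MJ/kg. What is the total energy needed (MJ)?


Total energy = mass * specific energy
  E = 3761 * 5.4 = 20309.4 MJ

20309.4 MJ


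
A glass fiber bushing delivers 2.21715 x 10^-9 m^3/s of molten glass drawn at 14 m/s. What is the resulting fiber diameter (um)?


Cross-sectional area from continuity:
  A = Q / v = 2.21715 x 10^-9 / 14 = 1.583679 x 10^-10 m^2
Diameter from circular cross-section:
  d = sqrt(4A / pi) * 10^6 (m -> um)
  d = sqrt(4 * 1.583679 x 10^-10 / pi) * 10^6 = 14.2 um

14.2 um


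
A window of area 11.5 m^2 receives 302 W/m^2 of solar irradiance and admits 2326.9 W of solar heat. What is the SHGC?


Rearrange Q = Area * SHGC * Irradiance:
  SHGC = Q / (Area * Irradiance)
  SHGC = 2326.9 / (11.5 * 302) = 0.67

0.67


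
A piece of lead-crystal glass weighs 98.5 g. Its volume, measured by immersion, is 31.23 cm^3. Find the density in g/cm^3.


Use the definition of density:
  rho = mass / volume
  rho = 98.5 / 31.23 = 3.154 g/cm^3

3.154 g/cm^3


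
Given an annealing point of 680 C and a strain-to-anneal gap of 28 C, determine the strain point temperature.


Strain point = annealing point - difference:
  T_strain = 680 - 28 = 652 C

652 C


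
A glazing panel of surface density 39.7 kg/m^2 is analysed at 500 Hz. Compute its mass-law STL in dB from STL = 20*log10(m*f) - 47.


Mass law: STL = 20 * log10(m * f) - 47
  m * f = 39.7 * 500 = 19850
  log10(19850) = 4.29776
  STL = 20 * 4.29776 - 47 = 85.9552 - 47 = 39.0 dB

39.0 dB


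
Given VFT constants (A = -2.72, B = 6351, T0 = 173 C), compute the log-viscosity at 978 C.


VFT equation: log(eta) = A + B / (T - T0)
  T - T0 = 978 - 173 = 805
  B / (T - T0) = 6351 / 805 = 7.889
  log(eta) = -2.72 + 7.889 = 5.169

5.169


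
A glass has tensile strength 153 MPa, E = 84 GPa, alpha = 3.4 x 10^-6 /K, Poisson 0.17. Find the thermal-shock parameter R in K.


Thermal shock resistance: R = sigma * (1 - nu) / (E * alpha)
  Numerator = 153 * (1 - 0.17) = 126.99
  Denominator = 84 * 1000 * (3.4 x 10^-6) = 0.2856
  R = 126.99 / 0.2856 = 444.6 K

444.6 K


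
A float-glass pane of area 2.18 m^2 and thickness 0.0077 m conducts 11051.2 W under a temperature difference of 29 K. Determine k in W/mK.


Fourier's law rearranged: k = Q * t / (A * dT)
  Numerator = 11051.2 * 0.0077 = 85.09424
  Denominator = 2.18 * 29 = 63.22
  k = 85.09424 / 63.22 = 1.346 W/mK

1.346 W/mK


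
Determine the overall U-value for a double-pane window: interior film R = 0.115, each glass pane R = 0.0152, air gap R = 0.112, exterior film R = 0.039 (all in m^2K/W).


Total thermal resistance (series):
  R_total = R_in + R_glass + R_air + R_glass + R_out
  R_total = 0.115 + 0.0152 + 0.112 + 0.0152 + 0.039 = 0.2964 m^2K/W
U-value = 1 / R_total = 1 / 0.2964 = 3.374 W/m^2K

3.374 W/m^2K


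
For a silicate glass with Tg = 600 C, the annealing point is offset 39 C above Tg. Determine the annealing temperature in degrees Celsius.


The annealing temperature is Tg plus the offset:
  T_anneal = 600 + 39 = 639 C

639 C


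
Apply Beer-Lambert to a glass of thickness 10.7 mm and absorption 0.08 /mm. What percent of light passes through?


Beer-Lambert law: T = exp(-alpha * thickness)
  exponent = -0.08 * 10.7 = -0.856
  T = exp(-0.856) = 0.4249
  Percentage = 0.4249 * 100 = 42.49%

42.49%


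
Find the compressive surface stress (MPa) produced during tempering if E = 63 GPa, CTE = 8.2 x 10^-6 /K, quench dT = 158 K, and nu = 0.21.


Tempering stress: sigma = E * alpha * dT / (1 - nu)
  E (MPa) = 63 * 1000 = 63000
  Numerator = 63000 * (8.2 x 10^-6) * 158 = 81.6228
  Denominator = 1 - 0.21 = 0.79
  sigma = 81.6228 / 0.79 = 103.3 MPa

103.3 MPa


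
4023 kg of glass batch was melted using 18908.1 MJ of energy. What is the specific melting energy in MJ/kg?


Rearrange E = m * s for s:
  s = E / m
  s = 18908.1 / 4023 = 4.7 MJ/kg

4.7 MJ/kg


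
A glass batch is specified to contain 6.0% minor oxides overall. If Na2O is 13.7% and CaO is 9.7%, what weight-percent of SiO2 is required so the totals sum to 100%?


Known pieces sum to 100%:
  SiO2 = 100 - (others + Na2O + CaO)
  SiO2 = 100 - (6.0 + 13.7 + 9.7) = 70.6%

70.6%


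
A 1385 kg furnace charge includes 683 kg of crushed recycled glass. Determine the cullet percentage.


Cullet ratio = (cullet mass / total batch mass) * 100
  Ratio = 683 / 1385 * 100 = 49.31%

49.31%


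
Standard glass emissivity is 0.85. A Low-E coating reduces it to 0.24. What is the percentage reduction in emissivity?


Percentage reduction = (1 - coated/uncoated) * 100
  Ratio = 0.24 / 0.85 = 0.2824
  Reduction = (1 - 0.2824) * 100 = 71.8%

71.8%


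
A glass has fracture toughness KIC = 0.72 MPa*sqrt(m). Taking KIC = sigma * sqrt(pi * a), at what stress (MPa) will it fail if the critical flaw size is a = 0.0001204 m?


Rearrange KIC = sigma * sqrt(pi * a):
  sigma = KIC / sqrt(pi * a)
  sqrt(pi * 0.0001204) = 0.019449
  sigma = 0.72 / 0.019449 = 37.02 MPa

37.02 MPa


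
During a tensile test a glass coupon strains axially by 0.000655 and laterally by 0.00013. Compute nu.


Poisson's ratio: nu = lateral strain / axial strain
  nu = 0.00013 / 0.000655 = 0.1985

0.1985


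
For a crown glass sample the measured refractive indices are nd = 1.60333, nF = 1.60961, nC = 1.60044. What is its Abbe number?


Abbe number formula: Vd = (nd - 1) / (nF - nC)
  nd - 1 = 1.60333 - 1 = 0.60333
  nF - nC = 1.60961 - 1.60044 = 0.00917
  Vd = 0.60333 / 0.00917 = 65.79

65.79
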